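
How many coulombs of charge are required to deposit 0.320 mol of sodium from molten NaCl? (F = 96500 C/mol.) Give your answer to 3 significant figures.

30900 C

Na⁺ + e⁻ → Na, so n(e⁻) = 1 × 0.320 = 0.3200 mol
Q = 0.3200 × 96500 = 30880 C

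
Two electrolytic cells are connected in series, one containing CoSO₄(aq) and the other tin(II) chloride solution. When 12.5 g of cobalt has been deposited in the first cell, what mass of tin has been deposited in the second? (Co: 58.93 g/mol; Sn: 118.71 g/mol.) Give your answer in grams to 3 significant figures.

n(Co) = 12.5 / 58.93 = 0.2121 mol
Co²⁺ + 2e⁻ → Co, so n(e⁻) = 2 × 0.2121 = 0.4242 mol
Since the cells are in series, n(e⁻) in the Sn cell is also 0.4242 mol.
Sn²⁺ + 2e⁻ → Sn, so n(Sn) = 0.4242 / 2 = 0.2121 mol
m(Sn) = 0.2121 × 118.71 = 25.2 g

25.2 g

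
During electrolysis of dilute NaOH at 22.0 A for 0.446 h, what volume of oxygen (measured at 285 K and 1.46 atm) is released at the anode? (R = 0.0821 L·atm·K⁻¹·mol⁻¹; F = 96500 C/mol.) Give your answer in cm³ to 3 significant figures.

Q = 22.0 A × 1605.6 s = 35320 C
Moles of electrons = 35320 / 96500 = 0.3660 mol
2H₂O → O₂ + 4H⁺ + 4e⁻, so n(O₂) = 0.3660 / 4 = 0.09150 mol
V = nRT/P = 0.09150 × 0.0821 × 285 / 1.46 = 1.466 L
= 1470 cm³

1470 cm³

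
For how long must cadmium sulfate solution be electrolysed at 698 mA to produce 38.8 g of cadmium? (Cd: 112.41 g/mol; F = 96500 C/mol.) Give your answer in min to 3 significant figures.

n(Cd) = 38.8 / 112.41 = 0.3452 mol
Cd²⁺ + 2e⁻ → Cd, so n(e⁻) = 2 × 0.3452 = 0.6904 mol
Q = 0.6904 × 96500 = 66620 C
t = Q / I = 66620 / 0.698 = 95440 s = 1590 min

1590 min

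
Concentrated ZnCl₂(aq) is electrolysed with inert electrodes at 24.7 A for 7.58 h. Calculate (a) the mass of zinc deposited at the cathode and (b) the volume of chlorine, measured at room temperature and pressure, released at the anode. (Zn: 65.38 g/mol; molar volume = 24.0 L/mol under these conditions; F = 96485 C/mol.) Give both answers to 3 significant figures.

228 g Zn; 83.8 L Cl₂

Q = 24.7 × 27288 = 6.740×10^5 C; n(e⁻) = 6.740×10^5 / 96485 = 6.986 mol
Cathode: Zn²⁺ + 2e⁻ → Zn → n(Zn) = 6.986/2 = 3.493 mol → 228 g
Anode: 2Cl⁻ → Cl₂ + 2e⁻ → n(Cl₂) = 6.986/2 = 3.493 mol → 83.8 L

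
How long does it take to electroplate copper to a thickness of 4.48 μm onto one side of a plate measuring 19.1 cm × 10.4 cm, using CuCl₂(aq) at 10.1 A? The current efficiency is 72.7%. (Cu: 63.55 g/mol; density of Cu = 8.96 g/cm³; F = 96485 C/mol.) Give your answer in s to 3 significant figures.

Plated area = 19.1 × 10.4 = 198.6 cm²
Volume = 198.6 × 4.48×10⁻⁴ cm = 0.08897 cm³
m(Cu) = 0.08897 × 8.96 = 0.7972 g
n(Cu) = 0.7972 / 63.55 = 0.01254 mol; n(e⁻) = 2 × 0.01254 = 0.02508 mol
Q = 0.02508 × 96485 / 0.727 = 3329 C
t = 3329 / 10.1 = 329.6 s

330 s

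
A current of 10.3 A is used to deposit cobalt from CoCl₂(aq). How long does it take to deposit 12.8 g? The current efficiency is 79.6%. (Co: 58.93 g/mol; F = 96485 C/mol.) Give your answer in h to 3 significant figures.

n(Co) = 12.8 / 58.93 = 0.2172 mol
Co²⁺ + 2e⁻ → Co, so n(e⁻) = 2 × 0.2172 = 0.4344 mol
Q = 0.4344 × 96485 / 0.796 = 52650 C
t = Q / I = 52650 / 10.3 = 5112 s = 1.42 h

1.42 h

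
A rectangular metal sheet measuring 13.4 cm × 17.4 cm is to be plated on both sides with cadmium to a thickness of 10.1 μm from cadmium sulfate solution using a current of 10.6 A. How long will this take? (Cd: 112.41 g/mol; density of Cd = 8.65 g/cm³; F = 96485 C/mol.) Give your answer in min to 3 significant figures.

11.0 min

Plated area = 2 × 13.4 × 17.4 = 466.3 cm²
Volume = 466.3 × 10.1×10⁻⁴ cm = 0.4710 cm³
m(Cd) = 0.4710 × 8.65 = 4.074 g
n(Cd) = 4.074 / 112.41 = 0.03624 mol; n(e⁻) = 2 × 0.03624 = 0.07248 mol
Q = 0.07248 × 96485 = 6993 C
t = 6993 / 10.6 = 659.7 s = 11.0 min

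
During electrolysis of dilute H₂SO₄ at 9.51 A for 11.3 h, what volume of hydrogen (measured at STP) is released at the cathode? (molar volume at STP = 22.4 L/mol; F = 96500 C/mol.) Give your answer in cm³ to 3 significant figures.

44900 cm³

Charge passed = 9.51 × 40680 = 3.869×10^5 C
Moles of electrons = 3.869×10^5 / 96500 = 4.009 mol
2H⁺ + 2e⁻ → H₂, so n(H₂) = 4.009 / 2 = 2.005 mol
V = 2.005 × 22.4 = 44.91 L
= 44900 cm³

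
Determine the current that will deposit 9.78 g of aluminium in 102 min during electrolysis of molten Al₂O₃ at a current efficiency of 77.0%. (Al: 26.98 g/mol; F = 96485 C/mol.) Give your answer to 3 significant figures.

22.3 A

n(Al) = 9.78 / 26.98 = 0.3625 mol
Al³⁺ + 3e⁻ → Al, so n(e⁻) = 3 × 0.3625 = 1.088 mol
Q = 1.088 × 96485 / 0.770 = 1.363×10^5 C
I = Q / t = 1.363×10^5 / 6120 s = 22.3 A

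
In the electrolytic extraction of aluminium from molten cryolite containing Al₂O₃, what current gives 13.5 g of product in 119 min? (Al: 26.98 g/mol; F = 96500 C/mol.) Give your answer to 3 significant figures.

n(Al) = 13.5 / 26.98 = 0.5004 mol
Al³⁺ + 3e⁻ → Al, so n(e⁻) = 3 × 0.5004 = 1.501 mol
Q = 1.501 × 96500 = 1.448×10^5 C
I = Q / t = 1.448×10^5 / 7140 s = 20.3 A

20.3 A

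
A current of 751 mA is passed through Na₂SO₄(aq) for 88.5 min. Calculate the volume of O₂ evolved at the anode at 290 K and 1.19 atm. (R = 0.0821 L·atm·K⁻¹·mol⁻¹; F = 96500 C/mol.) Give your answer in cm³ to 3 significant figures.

207 cm³

Q = 0.751 A × 5310 s = 3988 C
n(e⁻) = Q/F = 3988/96500 = 0.04133 mol
2H₂O → O₂ + 4H⁺ + 4e⁻, so n(O₂) = 0.04133 / 4 = 0.01033 mol
V = nRT/P = 0.01033 × 0.0821 × 290 / 1.19 = 0.2067 L
= 207 cm³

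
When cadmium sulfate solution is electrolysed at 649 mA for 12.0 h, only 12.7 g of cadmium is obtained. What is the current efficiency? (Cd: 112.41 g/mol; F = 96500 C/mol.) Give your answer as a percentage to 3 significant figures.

Q = 0.649 × 43200 = 28040 C
n(e⁻) = 28040 / 96500 = 0.2906 mol
Cd²⁺ + 2e⁻ → Cd, so theoretical n(Cd) = 0.1453 mol → 16.33 g
Efficiency = 12.7 / 16.33 = 0.7777 = 77.8%

77.8%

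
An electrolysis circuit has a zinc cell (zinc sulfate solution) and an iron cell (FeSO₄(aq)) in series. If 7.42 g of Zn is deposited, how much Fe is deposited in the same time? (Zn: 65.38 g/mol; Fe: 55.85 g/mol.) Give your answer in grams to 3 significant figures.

n(Zn) = 7.42 / 65.38 = 0.1135 mol
Zn²⁺ + 2e⁻ → Zn, so n(e⁻) = 2 × 0.1135 = 0.2270 mol
The cells are in series, so the same charge (and hence the same n(e⁻) = 0.2270 mol) passes through both.
Fe²⁺ + 2e⁻ → Fe, so n(Fe) = 0.2270 / 2 = 0.1135 mol
m(Fe) = 0.1135 × 55.85 = 6.34 g

6.34 g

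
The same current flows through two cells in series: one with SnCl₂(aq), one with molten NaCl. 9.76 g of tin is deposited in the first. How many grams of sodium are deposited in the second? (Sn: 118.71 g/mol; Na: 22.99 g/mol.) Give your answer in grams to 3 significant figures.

n(Sn) = 9.76 / 118.71 = 0.08222 mol
Sn²⁺ + 2e⁻ → Sn, so n(e⁻) = 2 × 0.08222 = 0.1644 mol
Same current for the same time ⇒ same n(e⁻) = 0.1644 mol in both cells.
Na⁺ + e⁻ → Na, so n(Na) = 0.1644 mol
m(Na) = 0.1644 × 22.99 = 3.78 g

3.78 g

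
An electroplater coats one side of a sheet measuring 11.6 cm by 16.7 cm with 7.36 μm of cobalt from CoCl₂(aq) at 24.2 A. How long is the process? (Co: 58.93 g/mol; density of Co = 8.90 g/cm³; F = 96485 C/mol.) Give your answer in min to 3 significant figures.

Plated area = 11.6 × 16.7 = 193.7 cm²
Volume = 193.7 × 7.36×10⁻⁴ cm = 0.1426 cm³
m(Co) = 0.1426 × 8.90 = 1.269 g
n(Co) = 1.269 / 58.93 = 0.02153 mol; n(e⁻) = 2 × 0.02153 = 0.04306 mol
Q = 0.04306 × 96485 = 4155 C
t = 4155 / 24.2 = 171.7 s = 2.86 min

2.86 min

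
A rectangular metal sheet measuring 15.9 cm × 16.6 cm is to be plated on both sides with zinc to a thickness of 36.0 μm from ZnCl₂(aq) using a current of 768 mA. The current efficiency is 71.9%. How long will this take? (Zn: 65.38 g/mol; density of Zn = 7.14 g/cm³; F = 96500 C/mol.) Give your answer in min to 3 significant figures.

1210 min

Plated area = 2 × 15.9 × 16.6 = 527.9 cm²
Volume = 527.9 × 36.0×10⁻⁴ cm = 1.900 cm³
m(Zn) = 1.900 × 7.14 = 13.57 g
n(Zn) = 13.57 / 65.38 = 0.2076 mol; n(e⁻) = 2 × 0.2076 = 0.4152 mol
Q = 0.4152 × 96500 / 0.719 = 55730 C
t = 55730 / 0.768 = 72570 s = 1210 min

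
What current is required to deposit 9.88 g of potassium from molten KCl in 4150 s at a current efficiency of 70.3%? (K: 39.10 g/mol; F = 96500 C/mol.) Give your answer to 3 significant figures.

n(K) = 9.88 / 39.10 = 0.2527 mol
K⁺ + e⁻ → K, so n(e⁻) = 0.2527 mol
Q = 0.2527 × 96500 / 0.703 = 34690 C
I = Q / t = 34690 / 4150 s = 8.36 A

8.36 A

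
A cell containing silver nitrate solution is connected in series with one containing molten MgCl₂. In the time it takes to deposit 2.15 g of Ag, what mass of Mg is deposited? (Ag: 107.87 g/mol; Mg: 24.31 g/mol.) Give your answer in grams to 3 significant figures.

0.242 g

n(Ag) = 2.15 / 107.87 = 0.01993 mol
Ag⁺ + e⁻ → Ag, so n(e⁻) = 0.01993 mol
Since the cells are in series, n(e⁻) in the Mg cell is also 0.01993 mol.
Mg²⁺ + 2e⁻ → Mg, so n(Mg) = 0.01993 / 2 = 0.009965 mol
m(Mg) = 0.009965 × 24.31 = 0.242 g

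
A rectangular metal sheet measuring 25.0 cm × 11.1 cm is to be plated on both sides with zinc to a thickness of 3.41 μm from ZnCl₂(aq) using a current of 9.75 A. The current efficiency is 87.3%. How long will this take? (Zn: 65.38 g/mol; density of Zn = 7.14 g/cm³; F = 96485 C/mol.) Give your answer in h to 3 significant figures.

Plated area = 2 × 25.0 × 11.1 = 555.0 cm²
Volume = 555.0 × 3.41×10⁻⁴ cm = 0.1893 cm³
m(Zn) = 0.1893 × 7.14 = 1.352 g
n(Zn) = 1.352 / 65.38 = 0.02068 mol; n(e⁻) = 2 × 0.02068 = 0.04136 mol
Q = 0.04136 × 96485 / 0.873 = 4571 C
t = 4571 / 9.75 = 468.8 s = 0.130 h

0.130 h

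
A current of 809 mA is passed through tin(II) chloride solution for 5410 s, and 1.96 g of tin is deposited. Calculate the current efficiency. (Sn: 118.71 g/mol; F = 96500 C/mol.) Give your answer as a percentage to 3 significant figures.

Q = 0.809 × 5410 = 4377 C
n(e⁻) = 4377 / 96500 = 0.04536 mol
Sn²⁺ + 2e⁻ → Sn, so theoretical n(Sn) = 0.02268 mol → 2.692 g
Efficiency = 1.96 / 2.692 = 0.7281 = 72.8%

72.8%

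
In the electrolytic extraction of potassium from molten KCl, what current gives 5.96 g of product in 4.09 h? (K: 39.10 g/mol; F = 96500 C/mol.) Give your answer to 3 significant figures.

n(K) = 5.96 / 39.10 = 0.1524 mol
K⁺ + e⁻ → K, so n(e⁻) = 0.1524 mol
Q = 0.1524 × 96500 = 14710 C
I = Q / t = 14710 / 14724 s = 0.999 A

0.999 A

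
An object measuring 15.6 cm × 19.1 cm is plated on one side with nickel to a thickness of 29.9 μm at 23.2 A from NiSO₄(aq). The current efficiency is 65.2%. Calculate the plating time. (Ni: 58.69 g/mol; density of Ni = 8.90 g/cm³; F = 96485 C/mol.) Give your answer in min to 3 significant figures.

Plated area = 15.6 × 19.1 = 298.0 cm²
Volume = 298.0 × 29.9×10⁻⁴ cm = 0.8910 cm³
m(Ni) = 0.8910 × 8.90 = 7.930 g
n(Ni) = 7.930 / 58.69 = 0.1351 mol; n(e⁻) = 2 × 0.1351 = 0.2702 mol
Q = 0.2702 × 96485 / 0.652 = 39990 C
t = 39990 / 23.2 = 1724 s = 28.7 min

28.7 min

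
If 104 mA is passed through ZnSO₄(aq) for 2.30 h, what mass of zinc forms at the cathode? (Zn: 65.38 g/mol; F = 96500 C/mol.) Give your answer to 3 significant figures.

0.292 g

Charge passed = 0.104 × 8280 = 861.1 C
n(e⁻) = 861.1 / 96500 = 0.008923 mol
Zn²⁺ + 2e⁻ → Zn, so n(Zn) = 0.008923 / 2 = 0.004462 mol
m = 0.004462 × 65.38 = 0.292 g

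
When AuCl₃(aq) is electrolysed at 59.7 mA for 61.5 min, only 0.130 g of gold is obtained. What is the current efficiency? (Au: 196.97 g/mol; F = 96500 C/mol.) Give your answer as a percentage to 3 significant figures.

86.7%

Q = 0.0597 × 3690 = 220.3 C
n(e⁻) = 220.3 / 96500 = 0.002283 mol
Au³⁺ + 3e⁻ → Au, so theoretical n(Au) = 7.610×10^-4 mol → 0.1499 g
Efficiency = 0.130 / 0.1499 = 0.8672 = 86.7%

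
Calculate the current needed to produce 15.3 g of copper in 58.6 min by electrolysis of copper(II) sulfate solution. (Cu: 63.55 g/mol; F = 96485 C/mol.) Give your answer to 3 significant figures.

n(Cu) = 15.3 / 63.55 = 0.2408 mol
Cu²⁺ + 2e⁻ → Cu, so n(e⁻) = 2 × 0.2408 = 0.4816 mol
Q = 0.4816 × 96485 = 46470 C
I = Q / t = 46470 / 3516 s = 13.2 A

13.2 A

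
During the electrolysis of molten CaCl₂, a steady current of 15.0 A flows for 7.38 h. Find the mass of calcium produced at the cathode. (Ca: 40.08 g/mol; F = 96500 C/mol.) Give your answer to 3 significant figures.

Charge passed = 15.0 × 26568 = 3.985×10^5 C
n(e⁻) = 3.985×10^5 / 96500 = 4.130 mol
Ca²⁺ + 2e⁻ → Ca, so n(Ca) = 4.130 / 2 = 2.065 mol
m = 2.065 × 40.08 = 82.8 g

82.8 g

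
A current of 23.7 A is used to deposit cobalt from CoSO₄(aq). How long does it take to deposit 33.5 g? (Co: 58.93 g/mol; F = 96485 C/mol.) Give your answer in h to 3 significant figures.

n(Co) = 33.5 / 58.93 = 0.5685 mol
Co²⁺ + 2e⁻ → Co, so n(e⁻) = 2 × 0.5685 = 1.137 mol
Q = 1.137 × 96485 = 1.097×10^5 C
t = Q / I = 1.097×10^5 / 23.7 = 4629 s = 1.29 h

1.29 h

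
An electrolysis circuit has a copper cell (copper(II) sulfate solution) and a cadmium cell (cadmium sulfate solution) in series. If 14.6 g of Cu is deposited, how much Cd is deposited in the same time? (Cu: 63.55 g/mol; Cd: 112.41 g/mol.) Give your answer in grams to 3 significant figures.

25.8 g

n(Cu) = 14.6 / 63.55 = 0.2297 mol
Cu²⁺ + 2e⁻ → Cu, so n(e⁻) = 2 × 0.2297 = 0.4594 mol
In series, the same 0.4594 mol of electrons flows through the second cell.
Cd²⁺ + 2e⁻ → Cd, so n(Cd) = 0.4594 / 2 = 0.2297 mol
m(Cd) = 0.2297 × 112.41 = 25.8 g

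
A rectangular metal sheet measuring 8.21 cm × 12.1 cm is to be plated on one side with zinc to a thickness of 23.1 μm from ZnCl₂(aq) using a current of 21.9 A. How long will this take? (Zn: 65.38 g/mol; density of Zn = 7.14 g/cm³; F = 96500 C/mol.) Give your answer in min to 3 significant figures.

3.68 min

Plated area = 8.21 × 12.1 = 99.34 cm²
Volume = 99.34 × 23.1×10⁻⁴ cm = 0.2295 cm³
m(Zn) = 0.2295 × 7.14 = 1.639 g
n(Zn) = 1.639 / 65.38 = 0.02507 mol; n(e⁻) = 2 × 0.02507 = 0.05014 mol
Q = 0.05014 × 96500 = 4839 C
t = 4839 / 21.9 = 221.0 s = 3.68 min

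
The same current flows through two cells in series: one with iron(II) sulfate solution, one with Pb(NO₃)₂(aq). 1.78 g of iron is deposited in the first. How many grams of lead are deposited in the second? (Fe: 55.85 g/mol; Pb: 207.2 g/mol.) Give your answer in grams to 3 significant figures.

n(Fe) = 1.78 / 55.85 = 0.03187 mol
Fe²⁺ + 2e⁻ → Fe, so n(e⁻) = 2 × 0.03187 = 0.06374 mol
The cells are in series, so the same charge (and hence the same n(e⁻) = 0.06374 mol) passes through both.
Pb²⁺ + 2e⁻ → Pb, so n(Pb) = 0.06374 / 2 = 0.03187 mol
m(Pb) = 0.03187 × 207.2 = 6.60 g

6.60 g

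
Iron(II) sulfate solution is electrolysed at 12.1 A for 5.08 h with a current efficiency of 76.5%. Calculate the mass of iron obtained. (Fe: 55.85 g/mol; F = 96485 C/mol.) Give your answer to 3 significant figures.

49.0 g

Q = 12.1 × 18288 = 2.213×10^5 C
n(e⁻) = 2.213×10^5 / 96485 = 2.294 mol
Fe²⁺ + 2e⁻ → Fe, so theoretical m(Fe) = 1.147 × 55.85 = 64.06 g
Actual mass = 76.5% × 64.06 = 49.0 g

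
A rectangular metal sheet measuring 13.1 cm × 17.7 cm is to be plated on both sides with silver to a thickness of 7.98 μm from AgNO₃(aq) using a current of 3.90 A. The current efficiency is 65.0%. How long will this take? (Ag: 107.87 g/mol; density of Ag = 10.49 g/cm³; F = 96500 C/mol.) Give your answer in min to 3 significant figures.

22.8 min

Plated area = 2 × 13.1 × 17.7 = 463.7 cm²
Volume = 463.7 × 7.98×10⁻⁴ cm = 0.3700 cm³
m(Ag) = 0.3700 × 10.49 = 3.881 g
n(Ag) = 3.881 / 107.87 = 0.03598 mol; n(e⁻) = 0.03598 mol
Q = 0.03598 × 96500 / 0.650 = 5342 C
t = 5342 / 3.90 = 1370 s = 22.8 min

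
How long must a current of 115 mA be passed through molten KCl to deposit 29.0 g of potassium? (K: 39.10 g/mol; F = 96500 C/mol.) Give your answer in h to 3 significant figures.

173 h

n(K) = 29.0 / 39.10 = 0.7417 mol
K⁺ + e⁻ → K, so n(e⁻) = 0.7417 mol
Q = 0.7417 × 96500 = 71570 C
t = Q / I = 71570 / 0.115 = 6.223×10^5 s = 173 h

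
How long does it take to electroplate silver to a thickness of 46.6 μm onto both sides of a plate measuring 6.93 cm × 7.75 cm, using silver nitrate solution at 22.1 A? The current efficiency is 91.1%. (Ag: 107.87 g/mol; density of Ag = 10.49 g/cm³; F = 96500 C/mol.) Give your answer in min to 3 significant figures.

3.89 min

Plated area = 2 × 6.93 × 7.75 = 107.4 cm²
Volume = 107.4 × 46.6×10⁻⁴ cm = 0.5005 cm³
m(Ag) = 0.5005 × 10.49 = 5.250 g
n(Ag) = 5.250 / 107.87 = 0.04867 mol; n(e⁻) = 0.04867 mol
Q = 0.04867 × 96500 / 0.911 = 5155 C
t = 5155 / 22.1 = 233.3 s = 3.89 min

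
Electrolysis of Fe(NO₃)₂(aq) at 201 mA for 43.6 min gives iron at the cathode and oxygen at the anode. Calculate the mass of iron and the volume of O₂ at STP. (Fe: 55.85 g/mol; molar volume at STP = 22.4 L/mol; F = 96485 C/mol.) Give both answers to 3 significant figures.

0.152 g Fe; 0.0305 L O₂

Q = 0.201 × 2616 = 525.8 C; n(e⁻) = 525.8 / 96485 = 0.005450 mol
Cathode: Fe²⁺ + 2e⁻ → Fe → n(Fe) = 0.005450/2 = 0.002725 mol → 0.152 g
Anode: 2H₂O → O₂ + 4H⁺ + 4e⁻ → n(O₂) = 0.005450/4 = 0.001363 mol → 0.0305 L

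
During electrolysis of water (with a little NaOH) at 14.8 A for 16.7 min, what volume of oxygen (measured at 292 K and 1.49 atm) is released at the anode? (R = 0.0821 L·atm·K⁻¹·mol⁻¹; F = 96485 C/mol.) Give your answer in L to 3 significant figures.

0.618 L

Q = It = 14.8 × 1002 = 14830 C
Moles of electrons = 14830 / 96485 = 0.1537 mol
2H₂O → O₂ + 4H⁺ + 4e⁻, so n(O₂) = 0.1537 / 4 = 0.03843 mol
V = nRT/P = 0.03843 × 0.0821 × 292 / 1.49 = 0.6183 L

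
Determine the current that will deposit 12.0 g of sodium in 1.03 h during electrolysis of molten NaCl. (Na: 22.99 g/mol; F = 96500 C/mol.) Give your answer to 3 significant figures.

13.6 A

n(Na) = 12.0 / 22.99 = 0.5220 mol
Na⁺ + e⁻ → Na, so n(e⁻) = 0.5220 mol
Q = 0.5220 × 96500 = 50370 C
I = Q / t = 50370 / 3708 s = 13.6 A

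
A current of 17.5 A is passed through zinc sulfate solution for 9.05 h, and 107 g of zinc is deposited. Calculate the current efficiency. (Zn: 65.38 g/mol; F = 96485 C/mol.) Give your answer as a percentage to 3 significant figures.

Q = 17.5 × 32580 = 5.702×10^5 C
n(e⁻) = 5.702×10^5 / 96485 = 5.910 mol
Zn²⁺ + 2e⁻ → Zn, so theoretical n(Zn) = 2.955 mol → 193.2 g
Efficiency = 107 / 193.2 = 0.5538 = 55.4%

55.4%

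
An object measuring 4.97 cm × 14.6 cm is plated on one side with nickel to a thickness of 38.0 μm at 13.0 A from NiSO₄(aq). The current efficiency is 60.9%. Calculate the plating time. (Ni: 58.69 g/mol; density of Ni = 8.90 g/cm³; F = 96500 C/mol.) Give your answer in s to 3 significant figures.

Plated area = 4.97 × 14.6 = 72.56 cm²
Volume = 72.56 × 38.0×10⁻⁴ cm = 0.2757 cm³
m(Ni) = 0.2757 × 8.90 = 2.454 g
n(Ni) = 2.454 / 58.69 = 0.04181 mol; n(e⁻) = 2 × 0.04181 = 0.08362 mol
Q = 0.08362 × 96500 / 0.609 = 13250 C
t = 13250 / 13.0 = 1019 s

1020 s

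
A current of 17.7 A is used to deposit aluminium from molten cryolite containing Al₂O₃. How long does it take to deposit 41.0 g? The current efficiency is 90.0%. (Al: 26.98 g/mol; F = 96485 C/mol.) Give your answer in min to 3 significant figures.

n(Al) = 41.0 / 26.98 = 1.520 mol
Al³⁺ + 3e⁻ → Al, so n(e⁻) = 3 × 1.520 = 4.560 mol
Q = 4.560 × 96485 / 0.900 = 4.889×10^5 C
t = Q / I = 4.889×10^5 / 17.7 = 27620 s = 460 min

460 min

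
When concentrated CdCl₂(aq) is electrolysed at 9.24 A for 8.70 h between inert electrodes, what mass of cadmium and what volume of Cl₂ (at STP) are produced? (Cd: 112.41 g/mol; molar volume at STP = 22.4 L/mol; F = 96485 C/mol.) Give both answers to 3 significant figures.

169 g Cd; 33.6 L Cl₂

Q = 9.24 × 31320 = 2.894×10^5 C; n(e⁻) = 2.894×10^5 / 96485 = 2.999 mol
Cathode: Cd²⁺ + 2e⁻ → Cd → n(Cd) = 2.999/2 = 1.500 mol → 169 g
Anode: 2Cl⁻ → Cl₂ + 2e⁻ → n(Cl₂) = 2.999/2 = 1.500 mol → 33.6 L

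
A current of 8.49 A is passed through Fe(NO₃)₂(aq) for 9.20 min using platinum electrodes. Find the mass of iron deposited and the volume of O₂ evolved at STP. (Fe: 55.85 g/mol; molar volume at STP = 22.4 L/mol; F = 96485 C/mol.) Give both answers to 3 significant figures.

1.36 g Fe; 0.272 L O₂

Q = 8.49 × 552 = 4686 C; n(e⁻) = 4686 / 96485 = 0.04857 mol
Cathode: Fe²⁺ + 2e⁻ → Fe → n(Fe) = 0.04857/2 = 0.02429 mol → 1.36 g
Anode: 2H₂O → O₂ + 4H⁺ + 4e⁻ → n(O₂) = 0.04857/4 = 0.01214 mol → 0.272 L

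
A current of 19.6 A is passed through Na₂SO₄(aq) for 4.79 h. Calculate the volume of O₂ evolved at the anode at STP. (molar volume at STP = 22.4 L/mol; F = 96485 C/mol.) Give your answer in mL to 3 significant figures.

Q = 19.6 A × 17244 s = 3.380×10^5 C
n(e⁻) = 3.380×10^5 / 96485 = 3.503 mol
2H₂O → O₂ + 4H⁺ + 4e⁻, so n(O₂) = 3.503 / 4 = 0.8758 mol
V = 0.8758 × 22.4 = 19.62 L
= 19600 mL

19600 mL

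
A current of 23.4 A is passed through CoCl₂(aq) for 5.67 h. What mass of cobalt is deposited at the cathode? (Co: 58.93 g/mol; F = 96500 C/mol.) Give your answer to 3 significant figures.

146 g

Q = 23.4 A × 20412 s = 4.776×10^5 C
n(e⁻) = Q/F = 4.776×10^5/96500 = 4.949 mol
Co²⁺ + 2e⁻ → Co, so n(Co) = 4.949 / 2 = 2.475 mol
m = 2.475 × 58.93 = 146 g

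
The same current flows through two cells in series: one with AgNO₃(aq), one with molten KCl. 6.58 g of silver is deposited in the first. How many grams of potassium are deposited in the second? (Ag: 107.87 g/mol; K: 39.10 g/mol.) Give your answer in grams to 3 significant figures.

2.39 g

n(Ag) = 6.58 / 107.87 = 0.06100 mol
Ag⁺ + e⁻ → Ag, so n(e⁻) = 0.06100 mol
In series, the same 0.06100 mol of electrons flows through the second cell.
K⁺ + e⁻ → K, so n(K) = 0.06100 mol
m(K) = 0.06100 × 39.10 = 2.39 g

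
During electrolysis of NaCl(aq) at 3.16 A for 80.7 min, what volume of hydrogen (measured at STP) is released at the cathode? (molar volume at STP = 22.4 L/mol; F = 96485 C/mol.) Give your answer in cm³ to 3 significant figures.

Q = It = 3.16 × 4842 = 15300 C
n(e⁻) = 15300 / 96485 = 0.1586 mol
2H⁺ + 2e⁻ → H₂, so n(H₂) = 0.1586 / 2 = 0.07930 mol
V = 0.07930 × 22.4 = 1.776 L
= 1780 cm³

1780 cm³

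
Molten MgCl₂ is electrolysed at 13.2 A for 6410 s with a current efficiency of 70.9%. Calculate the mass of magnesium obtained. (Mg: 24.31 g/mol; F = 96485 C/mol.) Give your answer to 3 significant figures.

Q = 13.2 × 6410 = 84610 C
n(e⁻) = 84610 / 96485 = 0.8769 mol
Mg²⁺ + 2e⁻ → Mg, so theoretical m(Mg) = 0.4385 × 24.31 = 10.66 g
Actual mass = 70.9% × 10.66 = 7.56 g

7.56 g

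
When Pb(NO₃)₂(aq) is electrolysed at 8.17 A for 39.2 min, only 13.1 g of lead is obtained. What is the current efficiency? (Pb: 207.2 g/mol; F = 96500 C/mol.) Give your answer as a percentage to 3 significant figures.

Q = 8.17 × 2352 = 19220 C
n(e⁻) = 19220 / 96500 = 0.1992 mol
Pb²⁺ + 2e⁻ → Pb, so theoretical n(Pb) = 0.09960 mol → 20.64 g
Efficiency = 13.1 / 20.64 = 0.6347 = 63.5%

63.5%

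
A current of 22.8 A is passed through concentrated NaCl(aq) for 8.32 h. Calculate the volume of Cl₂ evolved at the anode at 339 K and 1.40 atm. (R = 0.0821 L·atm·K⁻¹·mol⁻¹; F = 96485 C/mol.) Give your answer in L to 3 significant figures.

70.4 L

Q = It = 22.8 × 29952 = 6.829×10^5 C
n(e⁻) = Q/F = 6.829×10^5/96485 = 7.078 mol
2Cl⁻ → Cl₂ + 2e⁻, so n(Cl₂) = 7.078 / 2 = 3.539 mol
V = nRT/P = 3.539 × 0.0821 × 339 / 1.40 = 70.36 L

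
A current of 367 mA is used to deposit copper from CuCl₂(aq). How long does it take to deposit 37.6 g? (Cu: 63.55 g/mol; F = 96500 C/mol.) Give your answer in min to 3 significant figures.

5190 min

n(Cu) = 37.6 / 63.55 = 0.5917 mol
Cu²⁺ + 2e⁻ → Cu, so n(e⁻) = 2 × 0.5917 = 1.183 mol
Q = 1.183 × 96500 = 1.142×10^5 C
t = Q / I = 1.142×10^5 / 0.367 = 3.112×10^5 s = 5190 min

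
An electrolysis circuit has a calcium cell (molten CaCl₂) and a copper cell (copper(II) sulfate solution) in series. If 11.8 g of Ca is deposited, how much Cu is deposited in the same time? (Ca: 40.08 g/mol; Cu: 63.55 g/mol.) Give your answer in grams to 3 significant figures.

18.7 g

n(Ca) = 11.8 / 40.08 = 0.2944 mol
Ca²⁺ + 2e⁻ → Ca, so n(e⁻) = 2 × 0.2944 = 0.5888 mol
In series, the same 0.5888 mol of electrons flows through the second cell.
Cu²⁺ + 2e⁻ → Cu, so n(Cu) = 0.5888 / 2 = 0.2944 mol
m(Cu) = 0.2944 × 63.55 = 18.7 g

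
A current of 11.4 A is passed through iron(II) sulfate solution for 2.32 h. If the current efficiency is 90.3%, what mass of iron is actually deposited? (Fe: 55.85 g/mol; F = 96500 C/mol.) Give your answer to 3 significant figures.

24.9 g

Q = 11.4 × 8352 = 95210 C
n(e⁻) = 95210 / 96500 = 0.9866 mol
Fe²⁺ + 2e⁻ → Fe, so theoretical m(Fe) = 0.4933 × 55.85 = 27.55 g
Actual mass = 90.3% × 27.55 = 24.9 g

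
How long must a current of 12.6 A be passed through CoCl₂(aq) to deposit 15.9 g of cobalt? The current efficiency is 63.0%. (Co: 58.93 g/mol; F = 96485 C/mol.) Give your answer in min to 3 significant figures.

109 min

n(Co) = 15.9 / 58.93 = 0.2698 mol
Co²⁺ + 2e⁻ → Co, so n(e⁻) = 2 × 0.2698 = 0.5396 mol
Q = 0.5396 × 96485 / 0.630 = 82640 C
t = Q / I = 82640 / 12.6 = 6559 s = 109 min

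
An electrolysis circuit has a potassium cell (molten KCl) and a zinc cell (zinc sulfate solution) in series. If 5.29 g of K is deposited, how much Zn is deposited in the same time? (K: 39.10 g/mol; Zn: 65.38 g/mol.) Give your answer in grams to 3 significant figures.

n(K) = 5.29 / 39.10 = 0.1353 mol
K⁺ + e⁻ → K, so n(e⁻) = 0.1353 mol
Since the cells are in series, n(e⁻) in the Zn cell is also 0.1353 mol.
Zn²⁺ + 2e⁻ → Zn, so n(Zn) = 0.1353 / 2 = 0.06765 mol
m(Zn) = 0.06765 × 65.38 = 4.42 g

4.42 g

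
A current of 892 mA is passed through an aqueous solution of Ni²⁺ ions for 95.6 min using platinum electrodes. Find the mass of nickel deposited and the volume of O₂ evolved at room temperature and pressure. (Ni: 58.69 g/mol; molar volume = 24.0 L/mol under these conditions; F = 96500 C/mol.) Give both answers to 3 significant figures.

1.56 g Ni; 0.318 L O₂

Q = 0.892 × 5736 = 5117 C; n(e⁻) = 5117 / 96500 = 0.05303 mol
Cathode: Ni²⁺ + 2e⁻ → Ni → n(Ni) = 0.05303/2 = 0.02652 mol → 1.56 g
Anode: 2H₂O → O₂ + 4H⁺ + 4e⁻ → n(O₂) = 0.05303/4 = 0.01326 mol → 0.318 L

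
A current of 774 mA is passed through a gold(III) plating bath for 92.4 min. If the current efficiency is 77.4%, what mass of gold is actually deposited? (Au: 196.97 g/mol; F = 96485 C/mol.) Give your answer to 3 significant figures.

2.26 g

Q = 0.774 × 5544 = 4291 C
n(e⁻) = 4291 / 96485 = 0.04447 mol
Au³⁺ + 3e⁻ → Au, so theoretical m(Au) = 0.01482 × 196.97 = 2.919 g
Actual mass = 77.4% × 2.919 = 2.26 g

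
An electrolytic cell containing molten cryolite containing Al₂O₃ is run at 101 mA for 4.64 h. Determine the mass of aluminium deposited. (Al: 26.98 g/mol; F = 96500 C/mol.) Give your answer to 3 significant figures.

Q = 0.101 A × 16704 s = 1687 C
n(e⁻) = 1687 / 96500 = 0.01748 mol
Al³⁺ + 3e⁻ → Al, so n(Al) = 0.01748 / 3 = 0.005827 mol
m = 0.005827 × 26.98 = 0.157 g

0.157 g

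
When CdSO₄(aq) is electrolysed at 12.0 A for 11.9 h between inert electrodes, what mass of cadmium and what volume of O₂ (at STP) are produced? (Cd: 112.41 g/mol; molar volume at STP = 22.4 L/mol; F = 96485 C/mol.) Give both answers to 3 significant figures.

299 g Cd; 29.8 L O₂

Q = 12.0 × 42840 = 5.141×10^5 C; n(e⁻) = 5.141×10^5 / 96485 = 5.328 mol
Cathode: Cd²⁺ + 2e⁻ → Cd → n(Cd) = 5.328/2 = 2.664 mol → 299 g
Anode: 2H₂O → O₂ + 4H⁺ + 4e⁻ → n(O₂) = 5.328/4 = 1.332 mol → 29.8 L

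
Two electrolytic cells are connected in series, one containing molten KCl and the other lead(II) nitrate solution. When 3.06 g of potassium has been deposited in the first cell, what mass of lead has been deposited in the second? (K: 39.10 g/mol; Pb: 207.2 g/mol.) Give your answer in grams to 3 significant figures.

n(K) = 3.06 / 39.10 = 0.07826 mol
K⁺ + e⁻ → K, so n(e⁻) = 0.07826 mol
The cells are in series, so the same charge (and hence the same n(e⁻) = 0.07826 mol) passes through both.
Pb²⁺ + 2e⁻ → Pb, so n(Pb) = 0.07826 / 2 = 0.03913 mol
m(Pb) = 0.03913 × 207.2 = 8.11 g

8.11 g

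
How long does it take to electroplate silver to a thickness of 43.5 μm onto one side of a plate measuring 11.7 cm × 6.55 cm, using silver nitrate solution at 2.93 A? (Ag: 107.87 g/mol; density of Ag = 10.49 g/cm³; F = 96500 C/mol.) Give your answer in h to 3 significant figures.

0.297 h

Plated area = 11.7 × 6.55 = 76.64 cm²
Volume = 76.64 × 43.5×10⁻⁴ cm = 0.3334 cm³
m(Ag) = 0.3334 × 10.49 = 3.497 g
n(Ag) = 3.497 / 107.87 = 0.03242 mol; n(e⁻) = 0.03242 mol
Q = 0.03242 × 96500 = 3129 C
t = 3129 / 2.93 = 1068 s = 0.297 h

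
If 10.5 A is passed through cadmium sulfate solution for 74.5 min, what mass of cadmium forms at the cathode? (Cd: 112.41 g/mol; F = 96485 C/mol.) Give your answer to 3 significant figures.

Q = It = 10.5 × 4470 = 46940 C
Moles of electrons = 46940 / 96485 = 0.4865 mol
Cd²⁺ + 2e⁻ → Cd, so n(Cd) = 0.4865 / 2 = 0.2433 mol
m = 0.2433 × 112.41 = 27.3 g

27.3 g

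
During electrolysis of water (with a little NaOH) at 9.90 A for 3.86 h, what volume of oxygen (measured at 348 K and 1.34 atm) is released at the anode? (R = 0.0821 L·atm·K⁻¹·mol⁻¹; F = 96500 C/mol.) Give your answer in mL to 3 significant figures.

7600 mL

Q = 9.90 A × 13896 s = 1.376×10^5 C
Moles of electrons = 1.376×10^5 / 96500 = 1.426 mol
2H₂O → O₂ + 4H⁺ + 4e⁻, so n(O₂) = 1.426 / 4 = 0.3565 mol
V = nRT/P = 0.3565 × 0.0821 × 348 / 1.34 = 7.601 L
= 7600 mL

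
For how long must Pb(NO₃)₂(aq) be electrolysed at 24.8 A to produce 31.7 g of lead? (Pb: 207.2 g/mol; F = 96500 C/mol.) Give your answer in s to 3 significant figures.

1190 s

n(Pb) = 31.7 / 207.2 = 0.1530 mol
Pb²⁺ + 2e⁻ → Pb, so n(e⁻) = 2 × 0.1530 = 0.3060 mol
Q = 0.3060 × 96500 = 29530 C
t = Q / I = 29530 / 24.8 = 1191 s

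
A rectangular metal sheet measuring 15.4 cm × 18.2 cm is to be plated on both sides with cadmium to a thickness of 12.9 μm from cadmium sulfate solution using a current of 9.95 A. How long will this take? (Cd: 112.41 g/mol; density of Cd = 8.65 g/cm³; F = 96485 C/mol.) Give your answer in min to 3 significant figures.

Plated area = 2 × 15.4 × 18.2 = 560.6 cm²
Volume = 560.6 × 12.9×10⁻⁴ cm = 0.7232 cm³
m(Cd) = 0.7232 × 8.65 = 6.256 g
n(Cd) = 6.256 / 112.41 = 0.05565 mol; n(e⁻) = 2 × 0.05565 = 0.1113 mol
Q = 0.1113 × 96485 = 10740 C
t = 10740 / 9.95 = 1079 s = 18.0 min

18.0 min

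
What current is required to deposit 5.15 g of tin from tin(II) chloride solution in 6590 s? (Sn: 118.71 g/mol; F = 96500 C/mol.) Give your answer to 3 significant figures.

1.27 A

n(Sn) = 5.15 / 118.71 = 0.04338 mol
Sn²⁺ + 2e⁻ → Sn, so n(e⁻) = 2 × 0.04338 = 0.08676 mol
Q = 0.08676 × 96500 = 8372 C
I = Q / t = 8372 / 6590 s = 1.27 A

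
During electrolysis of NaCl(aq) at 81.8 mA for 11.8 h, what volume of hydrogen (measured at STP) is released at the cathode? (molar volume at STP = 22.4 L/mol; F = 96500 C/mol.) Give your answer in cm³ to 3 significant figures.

Q = 0.0818 A × 42480 s = 3475 C
Moles of electrons = 3475 / 96500 = 0.03601 mol
2H⁺ + 2e⁻ → H₂, so n(H₂) = 0.03601 / 2 = 0.01801 mol
V = 0.01801 × 22.4 = 0.4034 L
= 403 cm³

403 cm³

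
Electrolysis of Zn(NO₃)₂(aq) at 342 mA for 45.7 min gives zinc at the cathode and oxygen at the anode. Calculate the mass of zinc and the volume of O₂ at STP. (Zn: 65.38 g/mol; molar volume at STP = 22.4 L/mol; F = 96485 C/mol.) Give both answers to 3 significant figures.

Q = 0.342 × 2742 = 937.8 C; n(e⁻) = 937.8 / 96485 = 0.009720 mol
Cathode: Zn²⁺ + 2e⁻ → Zn → n(Zn) = 0.009720/2 = 0.004860 mol → 0.318 g
Anode: 2H₂O → O₂ + 4H⁺ + 4e⁻ → n(O₂) = 0.009720/4 = 0.002430 mol → 0.0544 L

0.318 g Zn; 0.0544 L O₂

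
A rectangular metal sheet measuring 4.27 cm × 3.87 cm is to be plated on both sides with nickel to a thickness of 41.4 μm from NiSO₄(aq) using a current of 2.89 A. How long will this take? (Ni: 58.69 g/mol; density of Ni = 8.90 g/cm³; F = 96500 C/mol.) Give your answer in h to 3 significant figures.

0.385 h

Plated area = 2 × 4.27 × 3.87 = 33.05 cm²
Volume = 33.05 × 41.4×10⁻⁴ cm = 0.1368 cm³
m(Ni) = 0.1368 × 8.90 = 1.218 g
n(Ni) = 1.218 / 58.69 = 0.02075 mol; n(e⁻) = 2 × 0.02075 = 0.04150 mol
Q = 0.04150 × 96500 = 4005 C
t = 4005 / 2.89 = 1386 s = 0.385 h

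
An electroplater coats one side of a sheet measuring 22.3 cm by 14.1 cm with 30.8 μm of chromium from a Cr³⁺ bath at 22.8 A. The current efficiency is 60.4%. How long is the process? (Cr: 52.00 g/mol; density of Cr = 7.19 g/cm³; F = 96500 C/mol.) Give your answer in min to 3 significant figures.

Plated area = 22.3 × 14.1 = 314.4 cm²
Volume = 314.4 × 30.8×10⁻⁴ cm = 0.9684 cm³
m(Cr) = 0.9684 × 7.19 = 6.963 g
n(Cr) = 6.963 / 52.00 = 0.1339 mol; n(e⁻) = 3 × 0.1339 = 0.4017 mol
Q = 0.4017 × 96500 / 0.604 = 64180 C
t = 64180 / 22.8 = 2815 s = 46.9 min

46.9 min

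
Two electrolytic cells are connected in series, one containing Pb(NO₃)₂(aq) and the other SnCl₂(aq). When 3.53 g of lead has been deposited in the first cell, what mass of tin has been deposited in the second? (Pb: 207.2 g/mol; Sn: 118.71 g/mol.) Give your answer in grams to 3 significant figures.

n(Pb) = 3.53 / 207.2 = 0.01704 mol
Pb²⁺ + 2e⁻ → Pb, so n(e⁻) = 2 × 0.01704 = 0.03408 mol
Since the cells are in series, n(e⁻) in the Sn cell is also 0.03408 mol.
Sn²⁺ + 2e⁻ → Sn, so n(Sn) = 0.03408 / 2 = 0.01704 mol
m(Sn) = 0.01704 × 118.71 = 2.02 g

2.02 g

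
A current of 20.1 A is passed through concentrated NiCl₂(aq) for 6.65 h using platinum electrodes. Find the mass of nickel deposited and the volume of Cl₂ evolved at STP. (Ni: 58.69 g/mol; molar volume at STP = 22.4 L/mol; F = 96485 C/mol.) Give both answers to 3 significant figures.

Q = 20.1 × 23940 = 4.812×10^5 C; n(e⁻) = 4.812×10^5 / 96485 = 4.987 mol
Cathode: Ni²⁺ + 2e⁻ → Ni → n(Ni) = 4.987/2 = 2.494 mol → 146 g
Anode: 2Cl⁻ → Cl₂ + 2e⁻ → n(Cl₂) = 4.987/2 = 2.494 mol → 55.9 L

146 g Ni; 55.9 L Cl₂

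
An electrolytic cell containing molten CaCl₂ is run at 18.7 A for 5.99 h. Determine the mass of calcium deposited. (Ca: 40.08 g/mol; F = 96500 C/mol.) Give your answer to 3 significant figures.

83.7 g

Q = 18.7 A × 21564 s = 4.032×10^5 C
n(e⁻) = Q/F = 4.032×10^5/96500 = 4.178 mol
Ca²⁺ + 2e⁻ → Ca, so n(Ca) = 4.178 / 2 = 2.089 mol
m = 2.089 × 40.08 = 83.7 g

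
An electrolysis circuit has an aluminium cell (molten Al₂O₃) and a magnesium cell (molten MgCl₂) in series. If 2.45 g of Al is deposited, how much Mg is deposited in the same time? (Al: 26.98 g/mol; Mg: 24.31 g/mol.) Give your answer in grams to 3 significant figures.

n(Al) = 2.45 / 26.98 = 0.09081 mol
Al³⁺ + 3e⁻ → Al, so n(e⁻) = 3 × 0.09081 = 0.2724 mol
Since the cells are in series, n(e⁻) in the Mg cell is also 0.2724 mol.
Mg²⁺ + 2e⁻ → Mg, so n(Mg) = 0.2724 / 2 = 0.1362 mol
m(Mg) = 0.1362 × 24.31 = 3.31 g

3.31 g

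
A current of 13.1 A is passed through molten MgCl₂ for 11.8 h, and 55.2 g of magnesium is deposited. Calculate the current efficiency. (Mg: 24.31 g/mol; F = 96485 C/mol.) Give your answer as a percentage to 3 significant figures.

Q = 13.1 × 42480 = 5.565×10^5 C
n(e⁻) = 5.565×10^5 / 96485 = 5.768 mol
Mg²⁺ + 2e⁻ → Mg, so theoretical n(Mg) = 2.884 mol → 70.11 g
Efficiency = 55.2 / 70.11 = 0.7873 = 78.7%

78.7%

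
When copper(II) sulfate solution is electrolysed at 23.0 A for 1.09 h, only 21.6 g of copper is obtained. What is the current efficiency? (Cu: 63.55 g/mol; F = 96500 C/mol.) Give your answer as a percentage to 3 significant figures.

Q = 23.0 × 3924 = 90250 C
n(e⁻) = 90250 / 96500 = 0.9352 mol
Cu²⁺ + 2e⁻ → Cu, so theoretical n(Cu) = 0.4676 mol → 29.72 g
Efficiency = 21.6 / 29.72 = 0.7268 = 72.7%

72.7%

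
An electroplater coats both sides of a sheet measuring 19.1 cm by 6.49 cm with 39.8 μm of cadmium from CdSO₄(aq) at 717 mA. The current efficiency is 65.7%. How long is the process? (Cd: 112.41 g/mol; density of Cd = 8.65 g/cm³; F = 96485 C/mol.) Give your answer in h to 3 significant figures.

Plated area = 2 × 19.1 × 6.49 = 247.9 cm²
Volume = 247.9 × 39.8×10⁻⁴ cm = 0.9866 cm³
m(Cd) = 0.9866 × 8.65 = 8.534 g
n(Cd) = 8.534 / 112.41 = 0.07592 mol; n(e⁻) = 2 × 0.07592 = 0.1518 mol
Q = 0.1518 × 96485 / 0.657 = 22290 C
t = 22290 / 0.717 = 31090 s = 8.64 h

8.64 h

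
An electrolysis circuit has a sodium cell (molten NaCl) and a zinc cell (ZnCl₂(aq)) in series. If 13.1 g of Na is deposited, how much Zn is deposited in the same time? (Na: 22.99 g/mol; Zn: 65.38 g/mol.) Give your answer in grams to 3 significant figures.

18.6 g

n(Na) = 13.1 / 22.99 = 0.5698 mol
Na⁺ + e⁻ → Na, so n(e⁻) = 0.5698 mol
Since the cells are in series, n(e⁻) in the Zn cell is also 0.5698 mol.
Zn²⁺ + 2e⁻ → Zn, so n(Zn) = 0.5698 / 2 = 0.2849 mol
m(Zn) = 0.2849 × 65.38 = 18.6 g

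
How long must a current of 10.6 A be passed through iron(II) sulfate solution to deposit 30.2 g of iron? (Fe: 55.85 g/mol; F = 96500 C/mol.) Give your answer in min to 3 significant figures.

n(Fe) = 30.2 / 55.85 = 0.5407 mol
Fe²⁺ + 2e⁻ → Fe, so n(e⁻) = 2 × 0.5407 = 1.081 mol
Q = 1.081 × 96500 = 1.043×10^5 C
t = Q / I = 1.043×10^5 / 10.6 = 9840 s = 164 min

164 min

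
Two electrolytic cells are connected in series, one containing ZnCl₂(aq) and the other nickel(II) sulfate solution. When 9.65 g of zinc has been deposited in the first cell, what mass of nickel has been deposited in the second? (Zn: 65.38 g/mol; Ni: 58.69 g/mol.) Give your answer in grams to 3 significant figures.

8.66 g

n(Zn) = 9.65 / 65.38 = 0.1476 mol
Zn²⁺ + 2e⁻ → Zn, so n(e⁻) = 2 × 0.1476 = 0.2952 mol
Since the cells are in series, n(e⁻) in the Ni cell is also 0.2952 mol.
Ni²⁺ + 2e⁻ → Ni, so n(Ni) = 0.2952 / 2 = 0.1476 mol
m(Ni) = 0.1476 × 58.69 = 8.66 g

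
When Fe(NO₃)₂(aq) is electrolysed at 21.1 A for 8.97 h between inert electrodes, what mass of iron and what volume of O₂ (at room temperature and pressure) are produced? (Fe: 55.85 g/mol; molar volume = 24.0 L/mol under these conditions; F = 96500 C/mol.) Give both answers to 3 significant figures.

Q = 21.1 × 32292 = 6.814×10^5 C; n(e⁻) = 6.814×10^5 / 96500 = 7.061 mol
Cathode: Fe²⁺ + 2e⁻ → Fe → n(Fe) = 7.061/2 = 3.531 mol → 197 g
Anode: 2H₂O → O₂ + 4H⁺ + 4e⁻ → n(O₂) = 7.061/4 = 1.765 mol → 42.4 L

197 g Fe; 42.4 L O₂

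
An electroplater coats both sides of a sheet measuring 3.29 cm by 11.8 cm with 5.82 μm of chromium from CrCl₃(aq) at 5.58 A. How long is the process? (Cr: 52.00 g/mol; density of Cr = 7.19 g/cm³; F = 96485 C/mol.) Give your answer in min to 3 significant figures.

5.40 min

Plated area = 2 × 3.29 × 11.8 = 77.64 cm²
Volume = 77.64 × 5.82×10⁻⁴ cm = 0.04519 cm³
m(Cr) = 0.04519 × 7.19 = 0.3249 g
n(Cr) = 0.3249 / 52.00 = 0.006248 mol; n(e⁻) = 3 × 0.006248 = 0.01874 mol
Q = 0.01874 × 96485 = 1808 C
t = 1808 / 5.58 = 324.0 s = 5.40 min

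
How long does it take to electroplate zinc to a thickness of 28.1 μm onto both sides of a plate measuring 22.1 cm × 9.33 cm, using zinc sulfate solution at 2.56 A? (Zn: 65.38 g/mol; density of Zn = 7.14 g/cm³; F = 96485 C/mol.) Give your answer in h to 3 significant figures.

2.65 h

Plated area = 2 × 22.1 × 9.33 = 412.4 cm²
Volume = 412.4 × 28.1×10⁻⁴ cm = 1.159 cm³
m(Zn) = 1.159 × 7.14 = 8.275 g
n(Zn) = 8.275 / 65.38 = 0.1266 mol; n(e⁻) = 2 × 0.1266 = 0.2532 mol
Q = 0.2532 × 96485 = 24430 C
t = 24430 / 2.56 = 9543 s = 2.65 h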